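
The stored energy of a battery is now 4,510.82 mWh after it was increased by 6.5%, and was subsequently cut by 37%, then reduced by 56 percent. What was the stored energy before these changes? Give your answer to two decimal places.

15,279.62 mWh

The overall multiplier applied was 1.065 × 0.63 × 0.44 = 0.295218.
So the original stored energy was 4,510.82 ÷ 0.295218 ≈ 15,279.62 mWh.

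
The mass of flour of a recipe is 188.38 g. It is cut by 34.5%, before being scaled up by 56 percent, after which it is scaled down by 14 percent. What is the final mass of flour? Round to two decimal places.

165.54 g

Each change multiplies by a factor: 0.655 × 1.56 × 0.86 = 0.878748.
188.38 × 0.878748 = 165.53854824 ≈ 165.54.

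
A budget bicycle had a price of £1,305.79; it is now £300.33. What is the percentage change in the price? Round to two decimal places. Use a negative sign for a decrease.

-77.00%

Change: £300.33 − £1,305.79 = -£1,005.46.
Relative to the original: -£1,005.46 ÷ £1,305.79 ≈ -77.00%.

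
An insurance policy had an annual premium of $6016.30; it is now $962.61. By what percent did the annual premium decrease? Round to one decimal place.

84.0%

Change: $962.61 − $6016.30 = -$5053.69.
Relative to the original: -$5053.69 ÷ $6016.30 ≈ -84.0%.
So the annual premium decreased by 84.0%.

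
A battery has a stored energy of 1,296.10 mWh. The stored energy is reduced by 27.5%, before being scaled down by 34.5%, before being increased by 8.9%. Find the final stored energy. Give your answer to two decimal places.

Each change multiplies by a factor: 0.725 × 0.655 × 1.089 = 0.517138875.
1,296.10 × 0.517138875 = 670.2636958875 ≈ 670.26.

670.26 mWh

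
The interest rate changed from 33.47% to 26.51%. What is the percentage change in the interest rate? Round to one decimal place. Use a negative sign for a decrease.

-20.8%

The change is 26.51 − 33.47 = -6.96 percentage points.
Relative to the original 33.47%, that is -6.96 ÷ 33.47 ≈ -20.8%.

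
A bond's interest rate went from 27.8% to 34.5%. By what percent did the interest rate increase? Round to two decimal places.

24.10%

The change is 34.5 − 27.8 = 6.7 percentage points.
Relative to the original 27.8%, that is 6.7 ÷ 27.8 ≈ 24.10%.
So the interest rate rose by 24.10%.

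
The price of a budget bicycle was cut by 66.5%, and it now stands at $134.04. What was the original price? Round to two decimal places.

The overall multiplier applied was 0.335.
So the original price was $134.04 ÷ 0.335 ≈ $400.12.

$400.12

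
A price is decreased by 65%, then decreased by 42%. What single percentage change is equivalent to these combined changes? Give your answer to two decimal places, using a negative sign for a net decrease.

The combined multiplier is 0.35 × 0.58 = 0.203.
That corresponds to a decrease of 79.70%.

-79.70%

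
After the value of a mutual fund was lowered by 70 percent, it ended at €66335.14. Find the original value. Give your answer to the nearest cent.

The overall multiplier applied was 0.3.
So the original value was €66335.14 ÷ 0.3 ≈ €221117.13.

€221117.13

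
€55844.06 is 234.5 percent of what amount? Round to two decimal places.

€55844.06 ÷ 2.345 ≈ €23814.10.

€23814.10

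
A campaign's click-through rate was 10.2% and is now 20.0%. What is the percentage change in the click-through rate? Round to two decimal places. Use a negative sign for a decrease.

96.08%

The change is 20.0 − 10.2 = 9.8 percentage points.
Relative to the original 10.2%, that is 9.8 ÷ 10.2 ≈ 96.08%.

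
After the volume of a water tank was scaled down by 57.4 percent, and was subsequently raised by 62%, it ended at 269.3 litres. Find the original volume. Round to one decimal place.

Undoing the 62% increase: 269.3 ÷ 1.62 ≈ 166.234568.
Undoing the 57.4% decrease: 166.234568 ÷ 0.426 ≈ 390.2 litres.

390.2 litres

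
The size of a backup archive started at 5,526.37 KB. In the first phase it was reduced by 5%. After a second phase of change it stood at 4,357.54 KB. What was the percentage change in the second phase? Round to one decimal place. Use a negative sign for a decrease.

After the first phase: 5,526.37 × 0.95 = 5250.0515.
Second-phase multiplier: 4,357.54 ÷ 5250.0515 ≈ 0.83.
That is a change of -17.0%.

-17.0%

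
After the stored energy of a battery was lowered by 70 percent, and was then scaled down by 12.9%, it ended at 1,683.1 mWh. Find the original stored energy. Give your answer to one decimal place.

6,441.3 mWh

Undoing the 12.9% decrease: 1,683.1 ÷ 0.871 ≈ 1932.376579.
Undoing the 70% decrease: 1932.376579 ÷ 0.3 ≈ 6,441.3 mWh.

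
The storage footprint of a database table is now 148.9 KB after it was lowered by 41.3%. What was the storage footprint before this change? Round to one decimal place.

The overall multiplier applied was 0.587.
So the original storage footprint was 148.9 ÷ 0.587 ≈ 253.7 KB.

253.7 KB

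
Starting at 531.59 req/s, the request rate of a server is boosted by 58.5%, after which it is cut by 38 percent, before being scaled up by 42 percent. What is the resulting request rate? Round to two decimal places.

741.80 req/s

58.5% increase: 531.59 × 1.585 = 842.57015.
After the 38% decrease: 842.57015 × 0.62 = 522.393493.
After the 42% increase: 522.393493 × 1.42 = 741.79876006 ≈ 741.80.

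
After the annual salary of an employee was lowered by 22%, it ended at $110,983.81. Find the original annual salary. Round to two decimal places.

The overall multiplier applied was 0.78.
So the original annual salary was $110,983.81 ÷ 0.78 ≈ $142,286.94.

$142,286.94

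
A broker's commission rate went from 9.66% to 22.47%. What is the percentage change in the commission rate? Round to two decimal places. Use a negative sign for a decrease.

The change is 22.47 − 9.66 = 12.81 percentage points.
Relative to the original 9.66%, that is 12.81 ÷ 9.66 ≈ 132.61%.

132.61%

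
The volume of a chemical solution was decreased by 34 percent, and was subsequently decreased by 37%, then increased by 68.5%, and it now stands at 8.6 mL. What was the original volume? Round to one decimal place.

12.3 mL

The overall multiplier applied was 0.66 × 0.63 × 1.685 = 0.700623.
So the original volume was 8.6 ÷ 0.700623 ≈ 12.3 mL.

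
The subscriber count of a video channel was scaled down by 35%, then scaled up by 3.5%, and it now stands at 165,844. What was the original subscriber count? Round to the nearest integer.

246,517

The overall multiplier applied was 0.65 × 1.035 = 0.67275.
So the original subscriber count was 165,844 ÷ 0.67275 ≈ 246,517.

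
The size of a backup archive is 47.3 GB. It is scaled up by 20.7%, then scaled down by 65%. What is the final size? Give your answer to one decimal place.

20.0 GB

Each change multiplies by a factor: 1.207 × 0.35 = 0.42245.
47.3 × 0.42245 = 19.981885 ≈ 20.0.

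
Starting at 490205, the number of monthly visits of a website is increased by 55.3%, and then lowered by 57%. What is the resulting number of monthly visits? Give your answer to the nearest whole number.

327354

55.3% increase: 490205 × 1.553 = 761288.365.
After the 57% decrease: 761288.365 × 0.43 = 327353.99695 ≈ 327354.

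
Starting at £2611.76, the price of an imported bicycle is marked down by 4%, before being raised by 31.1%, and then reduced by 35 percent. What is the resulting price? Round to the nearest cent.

£2136.59

Each change multiplies by a factor: 0.96 × 1.311 × 0.65 = 0.818064.
£2611.76 × 0.818064 = £2136.58683264 ≈ £2136.59.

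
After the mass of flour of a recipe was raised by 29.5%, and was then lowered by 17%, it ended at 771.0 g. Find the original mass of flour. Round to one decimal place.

717.3 g

Undoing the 17% decrease: 771.0 ÷ 0.83 ≈ 928.915663.
Undoing the 29.5% increase: 928.915663 ÷ 1.295 ≈ 717.3 g.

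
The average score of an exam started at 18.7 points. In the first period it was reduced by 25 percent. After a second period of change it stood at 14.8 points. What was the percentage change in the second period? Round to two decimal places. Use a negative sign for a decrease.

After the first period: 18.7 × 0.75 = 14.025.
Second-period multiplier: 14.8 ÷ 14.025 ≈ 1.055258.
That is a change of 5.53%.

5.53%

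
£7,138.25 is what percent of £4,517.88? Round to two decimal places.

158.00%

£7,138.25 ÷ £4,517.88 ≈ 158.00%.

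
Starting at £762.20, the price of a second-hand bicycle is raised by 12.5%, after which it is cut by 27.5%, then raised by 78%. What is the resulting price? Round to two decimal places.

£1106.57

Apply the 12.5% increase: £762.20 × 1.125 = £857.475.
After the 27.5% decrease: £857.475 × 0.725 = £621.669375.
After the 78% increase: £621.669375 × 1.78 = £1106.5714875 ≈ £1106.57.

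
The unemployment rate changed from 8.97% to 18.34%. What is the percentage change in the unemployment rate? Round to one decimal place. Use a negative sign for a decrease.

The change is 18.34 − 8.97 = 9.37 percentage points.
Relative to the original 8.97%, that is 9.37 ÷ 8.97 ≈ 104.5%.

104.5%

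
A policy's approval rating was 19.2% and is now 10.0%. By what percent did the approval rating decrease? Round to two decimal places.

47.92%

The change is 10.0 − 19.2 = -9.2 percentage points.
Relative to the original 19.2%, that is -9.2 ÷ 19.2 ≈ -47.92%.
So the approval rating fell by 47.92%.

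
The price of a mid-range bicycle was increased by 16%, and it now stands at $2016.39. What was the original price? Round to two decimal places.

The overall multiplier applied was 1.16.
So the original price was $2016.39 ÷ 1.16 ≈ $1738.27.

$1738.27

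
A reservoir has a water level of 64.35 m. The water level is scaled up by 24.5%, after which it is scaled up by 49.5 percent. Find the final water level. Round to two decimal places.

Each change multiplies by a factor: 1.245 × 1.495 = 1.861275.
64.35 × 1.861275 = 119.77304625 ≈ 119.77.

119.77 m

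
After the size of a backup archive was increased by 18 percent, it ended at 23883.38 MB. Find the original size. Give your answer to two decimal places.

The overall multiplier applied was 1.18.
So the original size was 23883.38 ÷ 1.18 ≈ 20240.15 MB.

20240.15 MB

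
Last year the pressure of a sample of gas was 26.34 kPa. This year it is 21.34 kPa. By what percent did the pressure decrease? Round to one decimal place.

Change: 21.34 − 26.34 = -5.00.
Relative to the original: -5.00 ÷ 26.34 ≈ -19.0%.
So the pressure decreased by 19.0%.

19.0%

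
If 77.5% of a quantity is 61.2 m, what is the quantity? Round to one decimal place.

61.2 m ÷ 0.775 ≈ 79.0 m.

79.0 m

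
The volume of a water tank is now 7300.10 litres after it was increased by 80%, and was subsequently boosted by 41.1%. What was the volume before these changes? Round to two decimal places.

2874.28 litres

The overall multiplier applied was 1.8 × 1.411 = 2.5398.
So the original volume was 7300.10 ÷ 2.5398 ≈ 2874.28 litres.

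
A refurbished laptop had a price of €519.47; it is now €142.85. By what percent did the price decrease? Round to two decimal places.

72.50%

Change: €142.85 − €519.47 = -€376.62.
Relative to the original: -€376.62 ÷ €519.47 ≈ -72.50%.
So the price decreased by 72.50%.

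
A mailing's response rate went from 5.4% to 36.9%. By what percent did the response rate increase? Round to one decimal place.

583.3%

The change is 36.9 − 5.4 = 31.5 percentage points.
Relative to the original 5.4%, that is 31.5 ÷ 5.4 ≈ 583.3%.
So the response rate rose by 583.3%.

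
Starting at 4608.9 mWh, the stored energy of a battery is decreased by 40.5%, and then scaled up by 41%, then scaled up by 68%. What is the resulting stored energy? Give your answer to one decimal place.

6495.9 mWh

Each change multiplies by a factor: 0.595 × 1.41 × 1.68 = 1.409436.
4608.9 × 1.409436 = 6495.9495804 ≈ 6495.9.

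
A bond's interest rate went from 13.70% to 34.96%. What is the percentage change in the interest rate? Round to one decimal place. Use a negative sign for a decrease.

155.2%

The change is 34.96 − 13.70 = 21.26 percentage points.
Relative to the original 13.70%, that is 21.26 ÷ 13.70 ≈ 155.2%.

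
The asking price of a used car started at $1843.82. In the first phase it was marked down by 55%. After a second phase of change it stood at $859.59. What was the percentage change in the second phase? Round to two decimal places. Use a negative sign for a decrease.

3.60%

After the first phase: $1843.82 × 0.45 = $829.719.
Second-phase multiplier: $859.59 ÷ $829.719 ≈ 1.036001.
That is a change of 3.60%.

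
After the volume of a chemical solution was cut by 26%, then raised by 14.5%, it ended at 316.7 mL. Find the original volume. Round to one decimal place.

373.8 mL

Undoing the 14.5% increase: 316.7 ÷ 1.145 ≈ 276.593886.
Undoing the 26% decrease: 276.593886 ÷ 0.74 ≈ 373.8 mL.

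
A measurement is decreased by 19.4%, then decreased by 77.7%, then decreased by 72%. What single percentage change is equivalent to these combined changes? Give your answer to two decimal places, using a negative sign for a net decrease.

A 19.4% decrease multiplies by 0.806.
Then a 77.7% decrease: 0.806 × 0.223 = 0.179738.
Then a 72% decrease: 0.179738 × 0.28 = 0.05032664.
Overall factor 0.05032664, i.e. -94.97%.

-94.97%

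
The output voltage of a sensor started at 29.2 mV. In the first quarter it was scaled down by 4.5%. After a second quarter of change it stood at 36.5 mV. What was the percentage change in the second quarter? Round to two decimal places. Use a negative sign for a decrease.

30.89%

After the first quarter: 29.2 × 0.955 = 27.886.
Second-quarter multiplier: 36.5 ÷ 27.886 ≈ 1.308901.
That is a change of 30.89%.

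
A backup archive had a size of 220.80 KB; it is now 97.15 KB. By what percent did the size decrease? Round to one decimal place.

Change: 97.15 − 220.80 = -123.65.
Relative to the original: -123.65 ÷ 220.80 ≈ -56.0%.
So the size decreased by 56.0%.

56.0%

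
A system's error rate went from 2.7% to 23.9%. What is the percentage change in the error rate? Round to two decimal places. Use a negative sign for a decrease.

The change is 23.9 − 2.7 = 21.2 percentage points.
Relative to the original 2.7%, that is 21.2 ÷ 2.7 ≈ 785.19%.

785.19%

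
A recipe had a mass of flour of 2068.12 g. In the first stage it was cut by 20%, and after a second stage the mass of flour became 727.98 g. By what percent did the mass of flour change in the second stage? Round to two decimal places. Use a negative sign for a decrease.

After the first stage: 2068.12 × 0.8 = 1654.496.
Second-stage multiplier: 727.98 ÷ 1654.496 ≈ 0.440001.
That is a change of -56.00%.

-56.00%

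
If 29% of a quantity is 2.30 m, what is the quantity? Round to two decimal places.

7.93 m

2.30 m ÷ 0.29 ≈ 7.93 m.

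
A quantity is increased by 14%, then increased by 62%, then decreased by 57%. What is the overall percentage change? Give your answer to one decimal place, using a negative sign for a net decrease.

-20.6%

The combined multiplier is 1.14 × 1.62 × 0.43 = 0.794124.
That corresponds to a decrease of 20.6%.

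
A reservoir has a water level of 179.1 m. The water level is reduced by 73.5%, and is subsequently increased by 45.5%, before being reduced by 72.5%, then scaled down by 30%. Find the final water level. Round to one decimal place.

13.3 m

Each change multiplies by a factor: 0.265 × 1.455 × 0.275 × 0.7 = 0.0742231875.
179.1 × 0.0742231875 = 13.29337288125 ≈ 13.3.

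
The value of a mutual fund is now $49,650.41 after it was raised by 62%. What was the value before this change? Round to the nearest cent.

$30,648.40

The overall multiplier applied was 1.62.
So the original value was $49,650.41 ÷ 1.62 ≈ $30,648.40.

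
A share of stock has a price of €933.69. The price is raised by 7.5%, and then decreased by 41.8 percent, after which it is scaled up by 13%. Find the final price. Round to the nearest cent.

€660.10

Apply the 7.5% increase: €933.69 × 1.075 = €1003.71675.
Apply the 41.8% decrease: €1003.71675 × 0.582 = €584.1631485.
After the 13% increase: €584.1631485 × 1.13 = €660.104357805 ≈ €660.10.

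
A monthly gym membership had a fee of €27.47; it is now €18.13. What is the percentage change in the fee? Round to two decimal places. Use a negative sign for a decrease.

Change: €18.13 − €27.47 = -€9.34.
Relative to the original: -€9.34 ÷ €27.47 ≈ -34.00%.

-34.00%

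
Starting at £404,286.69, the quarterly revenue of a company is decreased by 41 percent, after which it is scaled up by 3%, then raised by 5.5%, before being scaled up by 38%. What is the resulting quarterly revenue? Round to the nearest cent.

After the 41% decrease: £404,286.69 × 0.59 = £238529.1471.
After the 3% increase: £238529.1471 × 1.03 = £245685.021513.
5.5% increase: £245685.021513 × 1.055 = £259197.697696215.
After the 38% increase: £259197.697696215 × 1.38 = £357692.8228207767 ≈ £357,692.82.

£357,692.82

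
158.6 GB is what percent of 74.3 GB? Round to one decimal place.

158.6 GB ÷ 74.3 GB ≈ 213.5%.

213.5%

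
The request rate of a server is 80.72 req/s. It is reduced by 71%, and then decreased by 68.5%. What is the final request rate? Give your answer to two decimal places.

Each change multiplies by a factor: 0.29 × 0.315 = 0.09135.
80.72 × 0.09135 = 7.373772 ≈ 7.37.

7.37 req/s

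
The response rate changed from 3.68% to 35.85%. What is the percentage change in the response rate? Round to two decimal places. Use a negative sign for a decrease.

The change is 35.85 − 3.68 = 32.17 percentage points.
Relative to the original 3.68%, that is 32.17 ÷ 3.68 ≈ 874.18%.

874.18%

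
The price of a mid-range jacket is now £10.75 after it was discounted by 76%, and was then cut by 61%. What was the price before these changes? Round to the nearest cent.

£114.85

Undoing the 61% decrease: £10.75 ÷ 0.39 ≈ £27.564103.
Undoing the 76% decrease: £27.564103 ÷ 0.24 ≈ £114.85.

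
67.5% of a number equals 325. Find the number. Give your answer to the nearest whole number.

481

325 ÷ 0.675 ≈ 481.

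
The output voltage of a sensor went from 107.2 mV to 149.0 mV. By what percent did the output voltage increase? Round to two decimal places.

Change: 149.0 − 107.2 = 41.8.
Relative to the original: 41.8 ÷ 107.2 ≈ 38.99%.
So the output voltage increased by 38.99%.

38.99%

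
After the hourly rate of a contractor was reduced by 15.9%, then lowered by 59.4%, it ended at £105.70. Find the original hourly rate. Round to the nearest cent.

The overall multiplier applied was 0.841 × 0.406 = 0.341446.
So the original hourly rate was £105.70 ÷ 0.341446 ≈ £309.57.

£309.57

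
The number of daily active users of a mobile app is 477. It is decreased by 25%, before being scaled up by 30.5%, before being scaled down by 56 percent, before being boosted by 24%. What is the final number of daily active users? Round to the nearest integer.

After the 25% decrease: 477 × 0.75 = 357.75.
30.5% increase: 357.75 × 1.305 = 466.86375.
Apply the 56% decrease: 466.86375 × 0.44 = 205.42005.
After the 24% increase: 205.42005 × 1.24 = 254.720862 ≈ 255.

255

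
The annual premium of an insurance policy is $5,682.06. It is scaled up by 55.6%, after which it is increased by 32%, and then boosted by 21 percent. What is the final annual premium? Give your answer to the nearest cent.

Each change multiplies by a factor: 1.556 × 1.32 × 1.21 = 2.4852432.
$5,682.06 × 2.4852432 = $14121.300976992 ≈ $14,121.30.

$14,121.30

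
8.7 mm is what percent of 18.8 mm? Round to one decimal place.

8.7 mm ÷ 18.8 mm ≈ 46.3%.

46.3%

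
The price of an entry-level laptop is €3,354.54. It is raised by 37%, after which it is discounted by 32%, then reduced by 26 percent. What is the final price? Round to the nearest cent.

37% increase: €3,354.54 × 1.37 = €4595.7198.
After the 32% decrease: €4595.7198 × 0.68 = €3125.089464.
26% decrease: €3125.089464 × 0.74 = €2312.56620336 ≈ €2,312.57.

€2,312.57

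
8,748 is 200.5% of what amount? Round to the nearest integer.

8,748 ÷ 2.005 ≈ 4,363.

4,363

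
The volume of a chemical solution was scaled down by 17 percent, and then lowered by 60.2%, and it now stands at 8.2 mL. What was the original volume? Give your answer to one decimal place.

24.8 mL

The overall multiplier applied was 0.83 × 0.398 = 0.33034.
So the original volume was 8.2 ÷ 0.33034 ≈ 24.8 mL.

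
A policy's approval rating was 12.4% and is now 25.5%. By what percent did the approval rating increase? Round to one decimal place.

105.6%

The change is 25.5 − 12.4 = 13.1 percentage points.
Relative to the original 12.4%, that is 13.1 ÷ 12.4 ≈ 105.6%.
So the approval rating rose by 105.6%.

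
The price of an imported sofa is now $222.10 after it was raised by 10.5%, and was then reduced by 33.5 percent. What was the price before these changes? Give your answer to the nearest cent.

The overall multiplier applied was 1.105 × 0.665 = 0.734825.
So the original price was $222.10 ÷ 0.734825 ≈ $302.25.

$302.25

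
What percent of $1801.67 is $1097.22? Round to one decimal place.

$1097.22 ÷ $1801.67 ≈ 60.9%.

60.9%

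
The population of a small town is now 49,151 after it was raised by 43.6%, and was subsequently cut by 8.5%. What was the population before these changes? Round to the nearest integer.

Undoing the 8.5% decrease: 49,151 ÷ 0.915 ≈ 53716.939891.
Undoing the 43.6% increase: 53716.939891 ÷ 1.436 ≈ 37,407.

37,407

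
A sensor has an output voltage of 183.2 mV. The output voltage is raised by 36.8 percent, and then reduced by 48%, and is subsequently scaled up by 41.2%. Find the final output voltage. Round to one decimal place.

184.0 mV

After the 36.8% increase: 183.2 × 1.368 = 250.6176.
48% decrease: 250.6176 × 0.52 = 130.321152.
Apply the 41.2% increase: 130.321152 × 1.412 = 184.013466624 ≈ 184.0.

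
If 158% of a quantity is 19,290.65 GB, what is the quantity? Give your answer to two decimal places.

19,290.65 GB ÷ 1.58 ≈ 12,209.27 GB.

12,209.27 GB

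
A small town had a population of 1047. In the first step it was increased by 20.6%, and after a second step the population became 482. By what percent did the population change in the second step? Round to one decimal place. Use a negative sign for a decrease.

-61.8%

After the first step: 1047 × 1.206 = 1262.682.
Second-step multiplier: 482 ÷ 1262.682 ≈ 0.38173.
That is a change of -61.8%.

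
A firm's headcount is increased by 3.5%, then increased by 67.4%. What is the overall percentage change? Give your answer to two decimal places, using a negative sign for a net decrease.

73.26%

The combined multiplier is 1.035 × 1.674 = 1.73259.
That corresponds to an increase of 73.26%.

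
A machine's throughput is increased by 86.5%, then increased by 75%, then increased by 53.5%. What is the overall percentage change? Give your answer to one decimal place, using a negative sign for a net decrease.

The combined multiplier is 1.865 × 1.75 × 1.535 = 5.00985625.
That corresponds to an increase of 401.0%.

401.0%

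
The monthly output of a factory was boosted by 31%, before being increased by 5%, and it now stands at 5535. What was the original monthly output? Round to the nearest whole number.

4024

Undoing the 5% increase: 5535 ÷ 1.05 ≈ 5271.428571.
Undoing the 31% increase: 5271.428571 ÷ 1.31 ≈ 4024.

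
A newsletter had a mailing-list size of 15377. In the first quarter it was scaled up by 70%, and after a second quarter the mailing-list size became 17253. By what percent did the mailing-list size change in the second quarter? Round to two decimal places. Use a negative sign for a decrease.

-34.00%

After the first quarter: 15377 × 1.7 = 26140.9.
Second-quarter multiplier: 17253 ÷ 26140.9 ≈ 0.66.
That is a change of -34.00%.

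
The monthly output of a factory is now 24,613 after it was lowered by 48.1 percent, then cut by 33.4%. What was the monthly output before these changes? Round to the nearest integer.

71,207

Undoing the 33.4% decrease: 24,613 ÷ 0.666 ≈ 36956.456456.
Undoing the 48.1% decrease: 36956.456456 ÷ 0.519 ≈ 71,207.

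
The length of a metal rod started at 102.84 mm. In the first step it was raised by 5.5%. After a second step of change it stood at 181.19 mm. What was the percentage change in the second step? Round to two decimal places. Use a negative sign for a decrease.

After the first step: 102.84 × 1.055 = 108.4962.
Second-step multiplier: 181.19 ÷ 108.4962 ≈ 1.670012.
That is a change of 67.00%.

67.00%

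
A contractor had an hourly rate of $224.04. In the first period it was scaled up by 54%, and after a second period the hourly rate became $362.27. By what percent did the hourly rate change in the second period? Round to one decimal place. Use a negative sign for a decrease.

After the first period: $224.04 × 1.54 = $345.0216.
Second-period multiplier: $362.27 ÷ $345.0216 ≈ 1.04999.
That is a change of 5.0%.

5.0%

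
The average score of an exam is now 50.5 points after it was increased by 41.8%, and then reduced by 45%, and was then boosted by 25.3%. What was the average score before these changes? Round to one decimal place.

Undoing the 25.3% increase: 50.5 ÷ 1.253 ≈ 40.303272.
Undoing the 45% decrease: 40.303272 ÷ 0.55 ≈ 73.278676.
Undoing the 41.8% increase: 73.278676 ÷ 1.418 ≈ 51.7 points.

51.7 points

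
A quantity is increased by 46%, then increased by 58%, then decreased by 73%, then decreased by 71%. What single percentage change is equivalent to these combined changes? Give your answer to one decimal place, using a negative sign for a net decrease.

-81.9%

The combined multiplier is 1.46 × 1.58 × 0.27 × 0.29 = 0.18062244.
That corresponds to a decrease of 81.9%.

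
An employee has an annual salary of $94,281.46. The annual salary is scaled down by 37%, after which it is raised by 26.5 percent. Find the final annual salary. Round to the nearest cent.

Apply the 37% decrease: $94,281.46 × 0.63 = $59397.3198.
Apply the 26.5% increase: $59397.3198 × 1.265 = $75137.609547 ≈ $75,137.61.

$75,137.61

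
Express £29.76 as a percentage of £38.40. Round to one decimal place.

77.5%

£29.76 ÷ £38.40 = 77.5%.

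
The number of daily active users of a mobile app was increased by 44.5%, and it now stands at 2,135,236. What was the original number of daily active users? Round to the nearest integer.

The overall multiplier applied was 1.445.
So the original number of daily active users was 2,135,236 ÷ 1.445 ≈ 1,477,672.

1,477,672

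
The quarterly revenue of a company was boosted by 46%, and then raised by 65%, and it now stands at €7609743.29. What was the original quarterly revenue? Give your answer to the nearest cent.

€3158880.57

The overall multiplier applied was 1.46 × 1.65 = 2.409.
So the original quarterly revenue was €7609743.29 ÷ 2.409 ≈ €3158880.57.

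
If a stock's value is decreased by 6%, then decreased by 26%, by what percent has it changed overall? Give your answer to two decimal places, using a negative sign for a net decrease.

-30.44%

A 6% decrease multiplies by 0.94.
Then a 26% decrease: 0.94 × 0.74 = 0.6956.
Overall factor 0.6956, i.e. -30.44%.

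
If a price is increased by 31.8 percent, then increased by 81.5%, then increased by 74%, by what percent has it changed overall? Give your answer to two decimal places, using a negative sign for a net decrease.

A 31.8% increase multiplies by 1.318.
Then an 81.5% increase: 1.318 × 1.815 = 2.39217.
Then a 74% increase: 2.39217 × 1.74 = 4.1623758.
Overall factor 4.1623758, i.e. 316.24%.

316.24%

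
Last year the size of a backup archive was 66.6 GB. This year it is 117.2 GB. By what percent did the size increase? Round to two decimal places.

75.98%

Change: 117.2 − 66.6 = 50.6.
Relative to the original: 50.6 ÷ 66.6 ≈ 75.98%.
So the size increased by 75.98%.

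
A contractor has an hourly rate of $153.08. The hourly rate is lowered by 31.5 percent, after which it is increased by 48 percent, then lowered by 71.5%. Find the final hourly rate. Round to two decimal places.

Apply the 31.5% decrease: $153.08 × 0.685 = $104.8598.
After the 48% increase: $104.8598 × 1.48 = $155.192504.
Apply the 71.5% decrease: $155.192504 × 0.285 = $44.22986364 ≈ $44.23.

$44.23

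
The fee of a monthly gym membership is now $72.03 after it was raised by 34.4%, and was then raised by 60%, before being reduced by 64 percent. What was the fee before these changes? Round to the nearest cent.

The overall multiplier applied was 1.344 × 1.6 × 0.36 = 0.774144.
So the original fee was $72.03 ÷ 0.774144 ≈ $93.04.

$93.04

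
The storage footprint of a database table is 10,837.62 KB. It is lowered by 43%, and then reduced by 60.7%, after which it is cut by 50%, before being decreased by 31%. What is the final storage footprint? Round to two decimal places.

837.57 KB

Each change multiplies by a factor: 0.57 × 0.393 × 0.5 × 0.69 = 0.07728345.
10,837.62 × 0.07728345 = 837.568663389 ≈ 837.57.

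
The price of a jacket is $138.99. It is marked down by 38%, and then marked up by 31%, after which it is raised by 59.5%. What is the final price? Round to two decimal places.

$180.06

After the 38% decrease: $138.99 × 0.62 = $86.1738.
After the 31% increase: $86.1738 × 1.31 = $112.887678.
59.5% increase: $112.887678 × 1.595 = $180.05584641 ≈ $180.06.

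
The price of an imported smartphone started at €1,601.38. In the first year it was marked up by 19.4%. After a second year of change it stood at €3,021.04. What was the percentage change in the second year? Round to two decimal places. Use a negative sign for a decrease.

58.00%

After the first year: €1,601.38 × 1.194 = €1912.04772.
Second-year multiplier: €3,021.04 ÷ €1912.04772 ≈ 1.580002.
That is a change of 58.00%.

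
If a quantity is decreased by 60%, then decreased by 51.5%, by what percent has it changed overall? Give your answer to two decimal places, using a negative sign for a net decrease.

-80.60%

The combined multiplier is 0.4 × 0.485 = 0.194.
That corresponds to a decrease of 80.60%.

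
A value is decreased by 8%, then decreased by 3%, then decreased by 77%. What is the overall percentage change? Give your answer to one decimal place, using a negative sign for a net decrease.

-79.5%

The combined multiplier is 0.92 × 0.97 × 0.23 = 0.205252.
That corresponds to a decrease of 79.5%.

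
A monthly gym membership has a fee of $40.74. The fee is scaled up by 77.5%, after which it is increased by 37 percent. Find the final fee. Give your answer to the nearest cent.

Each change multiplies by a factor: 1.775 × 1.37 = 2.43175.
$40.74 × 2.43175 = $99.069495 ≈ $99.07.

$99.07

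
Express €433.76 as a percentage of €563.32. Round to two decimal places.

€433.76 ÷ €563.32 ≈ 77.00%.

77.00%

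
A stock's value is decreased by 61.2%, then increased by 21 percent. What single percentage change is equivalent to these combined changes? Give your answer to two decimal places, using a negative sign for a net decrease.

-53.05%

The combined multiplier is 0.388 × 1.21 = 0.46948.
That corresponds to a decrease of 53.05%.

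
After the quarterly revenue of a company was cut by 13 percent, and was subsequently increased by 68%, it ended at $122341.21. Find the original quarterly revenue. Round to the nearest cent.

The overall multiplier applied was 0.87 × 1.68 = 1.4616.
So the original quarterly revenue was $122341.21 ÷ 1.4616 ≈ $83703.62.

$83703.62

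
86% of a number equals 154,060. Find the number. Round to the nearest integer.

179,140

154,060 ÷ 0.86 ≈ 179,140.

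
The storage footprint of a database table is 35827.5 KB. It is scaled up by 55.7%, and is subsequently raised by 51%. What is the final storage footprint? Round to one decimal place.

Each change multiplies by a factor: 1.557 × 1.51 = 2.35107.
35827.5 × 2.35107 = 84232.960425 ≈ 84233.0.

84233.0 KB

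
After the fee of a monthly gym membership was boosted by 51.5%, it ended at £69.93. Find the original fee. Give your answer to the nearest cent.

£46.16

The overall multiplier applied was 1.515.
So the original fee was £69.93 ÷ 1.515 ≈ £46.16.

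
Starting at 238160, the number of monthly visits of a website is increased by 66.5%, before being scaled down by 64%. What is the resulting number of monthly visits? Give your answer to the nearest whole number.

142753

66.5% increase: 238160 × 1.665 = 396536.4.
64% decrease: 396536.4 × 0.36 = 142753.104 ≈ 142753.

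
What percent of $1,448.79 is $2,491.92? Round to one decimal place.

172.0%

$2,491.92 ÷ $1,448.79 ≈ 172.0%.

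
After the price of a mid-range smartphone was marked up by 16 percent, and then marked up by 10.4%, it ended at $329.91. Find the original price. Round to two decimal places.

The overall multiplier applied was 1.16 × 1.104 = 1.28064.
So the original price was $329.91 ÷ 1.28064 ≈ $257.61.

$257.61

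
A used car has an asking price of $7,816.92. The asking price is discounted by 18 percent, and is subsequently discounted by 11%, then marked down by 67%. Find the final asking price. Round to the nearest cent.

$1,882.58

18% decrease: $7,816.92 × 0.82 = $6409.8744.
Apply the 11% decrease: $6409.8744 × 0.89 = $5704.788216.
Apply the 67% decrease: $5704.788216 × 0.33 = $1882.58011128 ≈ $1,882.58.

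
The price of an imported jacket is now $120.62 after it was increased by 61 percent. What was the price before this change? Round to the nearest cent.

The overall multiplier applied was 1.61.
So the original price was $120.62 ÷ 1.61 ≈ $74.92.

$74.92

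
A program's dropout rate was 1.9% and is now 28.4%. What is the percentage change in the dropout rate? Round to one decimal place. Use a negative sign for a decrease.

The change is 28.4 − 1.9 = 26.5 percentage points.
Relative to the original 1.9%, that is 26.5 ÷ 1.9 ≈ 1394.7%.

1394.7%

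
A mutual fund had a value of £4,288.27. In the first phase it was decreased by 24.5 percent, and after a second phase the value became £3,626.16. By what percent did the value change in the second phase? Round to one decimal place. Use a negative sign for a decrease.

After the first phase: £4,288.27 × 0.755 = £3237.64385.
Second-phase multiplier: £3,626.16 ÷ £3237.64385 ≈ 1.12.
That is a change of 12.0%.

12.0%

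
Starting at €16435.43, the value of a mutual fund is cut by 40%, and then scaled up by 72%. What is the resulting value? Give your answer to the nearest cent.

€16961.36

After the 40% decrease: €16435.43 × 0.6 = €9861.258.
72% increase: €9861.258 × 1.72 = €16961.36376 ≈ €16961.36.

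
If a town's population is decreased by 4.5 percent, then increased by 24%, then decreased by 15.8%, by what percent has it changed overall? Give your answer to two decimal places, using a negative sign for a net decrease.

The combined multiplier is 0.955 × 1.24 × 0.842 = 0.9970964.
That corresponds to a decrease of 0.29%.

-0.29%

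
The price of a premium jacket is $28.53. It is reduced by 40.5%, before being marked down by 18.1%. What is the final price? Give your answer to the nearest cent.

$13.90

40.5% decrease: $28.53 × 0.595 = $16.97535.
18.1% decrease: $16.97535 × 0.819 = $13.90281165 ≈ $13.90.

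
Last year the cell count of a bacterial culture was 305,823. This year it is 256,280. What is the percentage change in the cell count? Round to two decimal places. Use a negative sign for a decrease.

Change: 256,280 − 305,823 = -49,543.
Relative to the original: -49,543 ÷ 305,823 ≈ -16.20%.

-16.20%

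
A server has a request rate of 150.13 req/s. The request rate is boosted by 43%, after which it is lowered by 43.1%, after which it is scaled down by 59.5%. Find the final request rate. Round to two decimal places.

49.47 req/s

After the 43% increase: 150.13 × 1.43 = 214.6859.
After the 43.1% decrease: 214.6859 × 0.569 = 122.1562771.
59.5% decrease: 122.1562771 × 0.405 = 49.4732922255 ≈ 49.47.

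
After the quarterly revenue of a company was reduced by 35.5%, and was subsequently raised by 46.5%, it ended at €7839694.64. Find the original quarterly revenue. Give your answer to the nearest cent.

Undoing the 46.5% increase: €7839694.64 ÷ 1.465 ≈ €5351327.399317.
Undoing the 35.5% decrease: €5351327.399317 ÷ 0.645 ≈ €8296631.63.

€8296631.63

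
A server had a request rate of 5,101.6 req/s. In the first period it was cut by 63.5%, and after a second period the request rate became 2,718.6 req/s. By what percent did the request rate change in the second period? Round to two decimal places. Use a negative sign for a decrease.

After the first period: 5,101.6 × 0.365 = 1862.084.
Second-period multiplier: 2,718.6 ÷ 1862.084 ≈ 1.459977.
That is a change of 46.00%.

46.00%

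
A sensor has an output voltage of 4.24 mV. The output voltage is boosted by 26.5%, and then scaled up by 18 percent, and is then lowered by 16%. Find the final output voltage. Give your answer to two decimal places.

5.32 mV

Apply the 26.5% increase: 4.24 × 1.265 = 5.3636.
Apply the 18% increase: 5.3636 × 1.18 = 6.329048.
Apply the 16% decrease: 6.329048 × 0.84 = 5.31640032 ≈ 5.32.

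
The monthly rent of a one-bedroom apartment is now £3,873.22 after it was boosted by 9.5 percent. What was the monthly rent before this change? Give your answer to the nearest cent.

£3,537.19

The overall multiplier applied was 1.095.
So the original monthly rent was £3,873.22 ÷ 1.095 ≈ £3,537.19.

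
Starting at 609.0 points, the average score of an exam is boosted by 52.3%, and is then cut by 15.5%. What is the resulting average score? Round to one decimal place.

783.7 points

After the 52.3% increase: 609.0 × 1.523 = 927.507.
Apply the 15.5% decrease: 927.507 × 0.845 = 783.743415 ≈ 783.7.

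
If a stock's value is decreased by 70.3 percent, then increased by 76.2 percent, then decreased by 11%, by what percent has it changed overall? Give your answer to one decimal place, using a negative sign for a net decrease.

The combined multiplier is 0.297 × 1.762 × 0.89 = 0.46574946.
That corresponds to a decrease of 53.4%.

-53.4%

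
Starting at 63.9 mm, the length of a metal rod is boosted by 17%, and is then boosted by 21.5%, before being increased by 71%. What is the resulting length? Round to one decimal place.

155.3 mm

After the 17% increase: 63.9 × 1.17 = 74.763.
After the 21.5% increase: 74.763 × 1.215 = 90.837045.
After the 71% increase: 90.837045 × 1.71 = 155.33134695 ≈ 155.3.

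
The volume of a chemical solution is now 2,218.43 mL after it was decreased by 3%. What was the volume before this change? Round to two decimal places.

2,287.04 mL

The overall multiplier applied was 0.97.
So the original volume was 2,218.43 ÷ 0.97 ≈ 2,287.04 mL.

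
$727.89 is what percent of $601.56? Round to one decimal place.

121.0%

$727.89 ÷ $601.56 ≈ 121.0%.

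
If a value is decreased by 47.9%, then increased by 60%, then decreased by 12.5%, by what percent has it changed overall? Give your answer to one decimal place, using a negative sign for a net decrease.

The combined multiplier is 0.521 × 1.6 × 0.875 = 0.7294.
That corresponds to a decrease of 27.1%.

-27.1%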